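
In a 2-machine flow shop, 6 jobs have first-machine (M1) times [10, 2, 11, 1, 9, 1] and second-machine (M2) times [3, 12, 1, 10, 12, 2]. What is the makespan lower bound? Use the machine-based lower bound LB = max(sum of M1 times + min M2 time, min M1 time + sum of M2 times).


LB1 = sum(M1 times) + min(M2 times) = 34 + 1 = 35
LB2 = min(M1 times) + sum(M2 times) = 1 + 40 = 41
Lower bound = max(LB1, LB2) = max(35, 41) = 41

41


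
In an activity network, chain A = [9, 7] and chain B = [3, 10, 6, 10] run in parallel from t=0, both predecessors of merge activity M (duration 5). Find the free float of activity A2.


ES(A2) = sum of predecessors on chain A = 9
EF(A2) = ES + duration = 9 + 7 = 16
Successor of A2 is M. ES(M) = max(sum(A), sum(B)) = max(16, 29) = 29
Free float = ES(successor) - EF(current) = 29 - 16 = 13

13


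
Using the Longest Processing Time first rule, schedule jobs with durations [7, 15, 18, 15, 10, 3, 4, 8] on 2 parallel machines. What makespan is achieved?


Sort jobs in decreasing order (LPT): [18, 15, 15, 10, 8, 7, 4, 3]
Assign each job to the least loaded machine:
  Machine 1: jobs [18, 10, 8, 4], load = 40
  Machine 2: jobs [15, 15, 7, 3], load = 40
Makespan = max load = 40

40


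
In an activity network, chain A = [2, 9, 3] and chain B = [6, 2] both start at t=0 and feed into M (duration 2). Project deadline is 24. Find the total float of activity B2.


Forward pass: ES(B2) = sum of predecessors on chain B = 6
EF = ES + duration = 6 + 2 = 8
Backward pass: LF(M) = deadline = 24; LS(M) = 24 - 2 = 22
LF(B2) = LS(M) - sum(successors on chain B) = 22 - 0 = 22
LS = LF - duration = 22 - 2 = 20
Total float = LS - ES = 20 - 6 = 14

14


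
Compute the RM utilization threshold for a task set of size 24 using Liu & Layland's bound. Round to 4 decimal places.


Compute 2^(1/24) = 1.0293022366
Subtract 1: 1.0293022366 - 1 = 0.0293022366
Multiply by n: 24 * 0.0293022366 = 0.7032536784
Round to 4 dp: 0.7033

0.7033


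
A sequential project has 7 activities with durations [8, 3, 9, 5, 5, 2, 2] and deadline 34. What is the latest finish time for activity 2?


LF(activity 2) = deadline - sum of successor durations
Successors: activities 3 through 7 with durations [9, 5, 5, 2, 2]
Sum of successor durations = 23
LF = 34 - 23 = 11

11


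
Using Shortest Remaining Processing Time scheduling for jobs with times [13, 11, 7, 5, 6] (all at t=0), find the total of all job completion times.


Since all jobs arrive at t=0, SRPT equals SPT ordering.
SPT order: [5, 6, 7, 11, 13]
Completion times:
  Job 1: p=5, C=5
  Job 2: p=6, C=11
  Job 3: p=7, C=18
  Job 4: p=11, C=29
  Job 5: p=13, C=42
Total completion time = 5 + 11 + 18 + 29 + 42 = 105

105


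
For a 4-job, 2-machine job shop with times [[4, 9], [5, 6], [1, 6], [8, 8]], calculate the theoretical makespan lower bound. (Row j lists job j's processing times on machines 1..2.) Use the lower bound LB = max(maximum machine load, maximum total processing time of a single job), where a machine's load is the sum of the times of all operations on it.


Machine loads:
  Machine 1: 4 + 5 + 1 + 8 = 18
  Machine 2: 9 + 6 + 6 + 8 = 29
Max machine load = 29
Job totals:
  Job 1: 13
  Job 2: 11
  Job 3: 7
  Job 4: 16
Max job total = 16
Lower bound = max(29, 16) = 29

29


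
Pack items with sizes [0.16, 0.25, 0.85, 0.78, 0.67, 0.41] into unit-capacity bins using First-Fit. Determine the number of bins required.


Place items sequentially using First-Fit:
  Item 0.16 -> new Bin 1
  Item 0.25 -> Bin 1 (now 0.41)
  Item 0.85 -> new Bin 2
  Item 0.78 -> new Bin 3
  Item 0.67 -> new Bin 4
  Item 0.41 -> Bin 1 (now 0.82)
Total bins used = 4

4


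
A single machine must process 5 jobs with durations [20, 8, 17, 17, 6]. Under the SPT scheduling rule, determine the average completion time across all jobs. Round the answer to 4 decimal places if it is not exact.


Sort jobs by processing time (SPT order): [6, 8, 17, 17, 20]
Compute completion times sequentially:
  Job 1: processing = 6, completes at 6
  Job 2: processing = 8, completes at 14
  Job 3: processing = 17, completes at 31
  Job 4: processing = 17, completes at 48
  Job 5: processing = 20, completes at 68
Sum of completion times = 167
Average completion time = 167/5 = 33.4

33.4


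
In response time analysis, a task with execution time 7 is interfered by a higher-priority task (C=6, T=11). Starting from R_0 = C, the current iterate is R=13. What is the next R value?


R_next = C + ceil(R_prev / T_hp) * C_hp
ceil(13 / 11) = ceil(1.1818) = 2
Interference = 2 * 6 = 12
R_next = 7 + 12 = 19

19


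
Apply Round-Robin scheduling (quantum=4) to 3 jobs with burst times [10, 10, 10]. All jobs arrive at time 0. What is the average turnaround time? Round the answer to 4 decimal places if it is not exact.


Time quantum = 4
Execution trace:
  J1 runs 4 units, time = 4
  J2 runs 4 units, time = 8
  J3 runs 4 units, time = 12
  J1 runs 4 units, time = 16
  J2 runs 4 units, time = 20
  J3 runs 4 units, time = 24
  J1 runs 2 units, time = 26
  J2 runs 2 units, time = 28
  J3 runs 2 units, time = 30
Finish times: [26, 28, 30]
Average turnaround = 84/3 = 28.0

28.0


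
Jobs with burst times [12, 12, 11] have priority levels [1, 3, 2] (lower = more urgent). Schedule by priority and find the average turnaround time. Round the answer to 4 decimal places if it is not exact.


Sort by priority (ascending = highest first):
Order: [(1, 12), (2, 11), (3, 12)]
Completion times:
  Priority 1, burst=12, C=12
  Priority 2, burst=11, C=23
  Priority 3, burst=12, C=35
Average turnaround = 70/3 = 23.3333

23.3333


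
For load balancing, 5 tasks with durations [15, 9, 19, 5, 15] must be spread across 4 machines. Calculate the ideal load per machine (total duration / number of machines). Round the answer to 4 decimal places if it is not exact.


Total processing time = 15 + 9 + 19 + 5 + 15 = 63
Number of machines = 4
Ideal balanced load = 63 / 4 = 15.75

15.75


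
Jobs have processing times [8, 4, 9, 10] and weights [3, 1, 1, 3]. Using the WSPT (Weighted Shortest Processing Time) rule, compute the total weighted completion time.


Compute p/w ratios and sort ascending (WSPT): [(8, 3), (10, 3), (4, 1), (9, 1)]
Compute weighted completion times:
  Job (p=8,w=3): C=8, w*C=3*8=24
  Job (p=10,w=3): C=18, w*C=3*18=54
  Job (p=4,w=1): C=22, w*C=1*22=22
  Job (p=9,w=1): C=31, w*C=1*31=31
Total weighted completion time = 131

131


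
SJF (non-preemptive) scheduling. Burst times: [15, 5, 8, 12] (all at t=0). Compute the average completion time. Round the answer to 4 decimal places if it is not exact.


SJF order (ascending): [5, 8, 12, 15]
Completion times:
  Job 1: burst=5, C=5
  Job 2: burst=8, C=13
  Job 3: burst=12, C=25
  Job 4: burst=15, C=40
Average completion = 83/4 = 20.75

20.75


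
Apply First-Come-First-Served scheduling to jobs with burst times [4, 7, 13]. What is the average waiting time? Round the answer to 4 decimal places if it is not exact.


FCFS order (as given): [4, 7, 13]
Waiting times:
  Job 1: wait = 0
  Job 2: wait = 4
  Job 3: wait = 11
Sum of waiting times = 15
Average waiting time = 15/3 = 5.0

5.0


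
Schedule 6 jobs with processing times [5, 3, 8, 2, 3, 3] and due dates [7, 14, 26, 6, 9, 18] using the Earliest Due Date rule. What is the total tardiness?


Sort by due date (EDD order): [(2, 6), (5, 7), (3, 9), (3, 14), (3, 18), (8, 26)]
Compute completion times and tardiness:
  Job 1: p=2, d=6, C=2, tardiness=max(0,2-6)=0
  Job 2: p=5, d=7, C=7, tardiness=max(0,7-7)=0
  Job 3: p=3, d=9, C=10, tardiness=max(0,10-9)=1
  Job 4: p=3, d=14, C=13, tardiness=max(0,13-14)=0
  Job 5: p=3, d=18, C=16, tardiness=max(0,16-18)=0
  Job 6: p=8, d=26, C=24, tardiness=max(0,24-26)=0
Total tardiness = 1

1


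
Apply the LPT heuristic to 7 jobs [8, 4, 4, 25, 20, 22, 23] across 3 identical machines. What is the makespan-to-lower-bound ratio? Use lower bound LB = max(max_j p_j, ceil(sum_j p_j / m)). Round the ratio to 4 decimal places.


LPT order: [25, 23, 22, 20, 8, 4, 4]
Machine loads after assignment: [33, 31, 42]
LPT makespan = 42
Lower bound = max(max_job, ceil(total/3)) = max(25, 36) = 36
Ratio = 42 / 36 = 1.1667

1.1667


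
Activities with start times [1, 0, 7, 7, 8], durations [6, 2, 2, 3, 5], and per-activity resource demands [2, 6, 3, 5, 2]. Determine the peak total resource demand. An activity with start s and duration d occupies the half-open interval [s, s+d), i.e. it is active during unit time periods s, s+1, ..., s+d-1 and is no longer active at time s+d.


Each activity i is active on [start_i, start_i + duration_i).
Compute total resource usage per time slot:
  t=0: active resources = [6], total = 6
  t=1: active resources = [2, 6], total = 8
  t=2: active resources = [2], total = 2
  t=3: active resources = [2], total = 2
  t=4: active resources = [2], total = 2
  t=5: active resources = [2], total = 2
  t=6: active resources = [2], total = 2
  t=7: active resources = [3, 5], total = 8
  t=8: active resources = [3, 5, 2], total = 10
  t=9: active resources = [5, 2], total = 7
  t=10: active resources = [2], total = 2
  t=11: active resources = [2], total = 2
  t=12: active resources = [2], total = 2
Peak resource demand = 10

10


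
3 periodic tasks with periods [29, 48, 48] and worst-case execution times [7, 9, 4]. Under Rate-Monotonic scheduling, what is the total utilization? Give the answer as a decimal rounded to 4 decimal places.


Compute individual utilizations (exact fractions):
  Task 1: C/T = 7/29 (approx. 0.2414)
  Task 2: C/T = 9/48 = 3/16 (approx. 0.1875)
  Task 3: C/T = 4/48 = 1/12 (approx. 0.0833)
Total utilization U = 7/29 + 3/16 + 1/12 = 713/1392
Rounded to 4 decimal places: U = 0.5122
RM (Liu & Layland) bound for 3 tasks = 0.779763; compare with U = 713/1392 (approx. 0.512213)
U <= bound, so schedulable by RM sufficient condition.

0.5122


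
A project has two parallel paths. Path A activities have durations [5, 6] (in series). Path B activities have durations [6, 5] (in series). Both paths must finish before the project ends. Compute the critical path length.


Path A total = 5 + 6 = 11
Path B total = 6 + 5 = 11
Critical path = longest path = max(11, 11) = 11

11


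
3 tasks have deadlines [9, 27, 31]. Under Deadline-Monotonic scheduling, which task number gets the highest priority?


Sort tasks by relative deadline (ascending):
  Task 1: deadline = 9
  Task 2: deadline = 27
  Task 3: deadline = 31
Priority order (highest first): [1, 2, 3]
Highest priority task = 1

1


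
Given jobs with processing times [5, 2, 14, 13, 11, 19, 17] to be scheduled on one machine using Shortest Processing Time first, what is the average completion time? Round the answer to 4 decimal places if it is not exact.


Sort jobs by processing time (SPT order): [2, 5, 11, 13, 14, 17, 19]
Compute completion times sequentially:
  Job 1: processing = 2, completes at 2
  Job 2: processing = 5, completes at 7
  Job 3: processing = 11, completes at 18
  Job 4: processing = 13, completes at 31
  Job 5: processing = 14, completes at 45
  Job 6: processing = 17, completes at 62
  Job 7: processing = 19, completes at 81
Sum of completion times = 246
Average completion time = 246/7 = 35.1429

35.1429


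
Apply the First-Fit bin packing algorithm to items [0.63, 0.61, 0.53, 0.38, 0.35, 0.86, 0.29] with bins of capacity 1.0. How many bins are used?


Place items sequentially using First-Fit:
  Item 0.63 -> new Bin 1
  Item 0.61 -> new Bin 2
  Item 0.53 -> new Bin 3
  Item 0.38 -> Bin 2 (now 0.99)
  Item 0.35 -> Bin 1 (now 0.98)
  Item 0.86 -> new Bin 4
  Item 0.29 -> Bin 3 (now 0.82)
Total bins used = 4

4


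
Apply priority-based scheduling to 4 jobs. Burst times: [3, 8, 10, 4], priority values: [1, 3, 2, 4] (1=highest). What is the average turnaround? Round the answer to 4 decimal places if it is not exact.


Sort by priority (ascending = highest first):
Order: [(1, 3), (2, 10), (3, 8), (4, 4)]
Completion times:
  Priority 1, burst=3, C=3
  Priority 2, burst=10, C=13
  Priority 3, burst=8, C=21
  Priority 4, burst=4, C=25
Average turnaround = 62/4 = 15.5

15.5


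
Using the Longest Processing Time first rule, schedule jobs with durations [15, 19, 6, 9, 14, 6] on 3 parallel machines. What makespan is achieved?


Sort jobs in decreasing order (LPT): [19, 15, 14, 9, 6, 6]
Assign each job to the least loaded machine:
  Machine 1: jobs [19, 6], load = 25
  Machine 2: jobs [15, 6], load = 21
  Machine 3: jobs [14, 9], load = 23
Makespan = max load = 25

25


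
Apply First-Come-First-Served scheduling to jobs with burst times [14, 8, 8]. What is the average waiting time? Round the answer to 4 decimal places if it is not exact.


FCFS order (as given): [14, 8, 8]
Waiting times:
  Job 1: wait = 0
  Job 2: wait = 14
  Job 3: wait = 22
Sum of waiting times = 36
Average waiting time = 36/3 = 12.0

12.0


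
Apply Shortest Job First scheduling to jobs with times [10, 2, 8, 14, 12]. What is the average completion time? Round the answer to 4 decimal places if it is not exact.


SJF order (ascending): [2, 8, 10, 12, 14]
Completion times:
  Job 1: burst=2, C=2
  Job 2: burst=8, C=10
  Job 3: burst=10, C=20
  Job 4: burst=12, C=32
  Job 5: burst=14, C=46
Average completion = 110/5 = 22.0

22.0


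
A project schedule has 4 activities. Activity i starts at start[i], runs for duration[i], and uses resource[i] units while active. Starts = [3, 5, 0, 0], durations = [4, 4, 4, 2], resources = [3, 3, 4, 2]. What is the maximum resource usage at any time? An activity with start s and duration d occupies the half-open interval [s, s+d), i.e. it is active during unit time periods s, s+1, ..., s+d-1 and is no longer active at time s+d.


Each activity i is active on [start_i, start_i + duration_i).
Compute total resource usage per time slot:
  t=0: active resources = [4, 2], total = 6
  t=1: active resources = [4, 2], total = 6
  t=2: active resources = [4], total = 4
  t=3: active resources = [3, 4], total = 7
  t=4: active resources = [3], total = 3
  t=5: active resources = [3, 3], total = 6
  t=6: active resources = [3, 3], total = 6
  t=7: active resources = [3], total = 3
  t=8: active resources = [3], total = 3
Peak resource demand = 7

7


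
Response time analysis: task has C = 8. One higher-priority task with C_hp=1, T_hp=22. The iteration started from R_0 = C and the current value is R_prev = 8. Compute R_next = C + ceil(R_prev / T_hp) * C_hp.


R_next = C + ceil(R_prev / T_hp) * C_hp
ceil(8 / 22) = ceil(0.3636) = 1
Interference = 1 * 1 = 1
R_next = 8 + 1 = 9

9


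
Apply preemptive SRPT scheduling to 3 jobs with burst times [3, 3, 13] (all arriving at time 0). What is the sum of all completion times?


Since all jobs arrive at t=0, SRPT equals SPT ordering.
SPT order: [3, 3, 13]
Completion times:
  Job 1: p=3, C=3
  Job 2: p=3, C=6
  Job 3: p=13, C=19
Total completion time = 3 + 6 + 19 = 28

28


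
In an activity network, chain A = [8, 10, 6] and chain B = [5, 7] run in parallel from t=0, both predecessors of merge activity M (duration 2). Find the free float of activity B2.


ES(B2) = sum of predecessors on chain B = 5
EF(B2) = ES + duration = 5 + 7 = 12
Successor of B2 is M. ES(M) = max(sum(A), sum(B)) = max(24, 12) = 24
Free float = ES(successor) - EF(current) = 24 - 12 = 12

12


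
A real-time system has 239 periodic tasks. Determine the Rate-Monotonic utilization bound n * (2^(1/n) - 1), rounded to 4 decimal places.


Compute 2^(1/239) = 1.0029044070
Subtract 1: 1.0029044070 - 1 = 0.0029044070
Multiply by n: 239 * 0.0029044070 = 0.6941532730
Round to 4 dp: 0.6942

0.6942


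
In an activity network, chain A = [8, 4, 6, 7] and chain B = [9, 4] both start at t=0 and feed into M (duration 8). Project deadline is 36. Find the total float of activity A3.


Forward pass: ES(A3) = sum of predecessors on chain A = 12
EF = ES + duration = 12 + 6 = 18
Backward pass: LF(M) = deadline = 36; LS(M) = 36 - 8 = 28
LF(A3) = LS(M) - sum(successors on chain A) = 28 - 7 = 21
LS = LF - duration = 21 - 6 = 15
Total float = LS - ES = 15 - 12 = 3

3


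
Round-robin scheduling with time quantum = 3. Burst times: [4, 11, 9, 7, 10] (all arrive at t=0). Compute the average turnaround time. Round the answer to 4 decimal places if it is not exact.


Time quantum = 3
Execution trace:
  J1 runs 3 units, time = 3
  J2 runs 3 units, time = 6
  J3 runs 3 units, time = 9
  J4 runs 3 units, time = 12
  J5 runs 3 units, time = 15
  J1 runs 1 units, time = 16
  J2 runs 3 units, time = 19
  J3 runs 3 units, time = 22
  J4 runs 3 units, time = 25
  J5 runs 3 units, time = 28
  J2 runs 3 units, time = 31
  J3 runs 3 units, time = 34
  J4 runs 1 units, time = 35
  J5 runs 3 units, time = 38
  J2 runs 2 units, time = 40
  J5 runs 1 units, time = 41
Finish times: [16, 40, 34, 35, 41]
Average turnaround = 166/5 = 33.2

33.2


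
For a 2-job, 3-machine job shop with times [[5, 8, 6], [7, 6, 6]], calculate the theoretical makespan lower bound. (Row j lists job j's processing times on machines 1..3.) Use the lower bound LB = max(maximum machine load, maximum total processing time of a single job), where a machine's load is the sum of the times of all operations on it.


Machine loads:
  Machine 1: 5 + 7 = 12
  Machine 2: 8 + 6 = 14
  Machine 3: 6 + 6 = 12
Max machine load = 14
Job totals:
  Job 1: 19
  Job 2: 19
Max job total = 19
Lower bound = max(14, 19) = 19

19


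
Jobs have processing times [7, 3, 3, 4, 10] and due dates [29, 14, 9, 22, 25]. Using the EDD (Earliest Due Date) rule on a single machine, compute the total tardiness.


Sort by due date (EDD order): [(3, 9), (3, 14), (4, 22), (10, 25), (7, 29)]
Compute completion times and tardiness:
  Job 1: p=3, d=9, C=3, tardiness=max(0,3-9)=0
  Job 2: p=3, d=14, C=6, tardiness=max(0,6-14)=0
  Job 3: p=4, d=22, C=10, tardiness=max(0,10-22)=0
  Job 4: p=10, d=25, C=20, tardiness=max(0,20-25)=0
  Job 5: p=7, d=29, C=27, tardiness=max(0,27-29)=0
Total tardiness = 0

0


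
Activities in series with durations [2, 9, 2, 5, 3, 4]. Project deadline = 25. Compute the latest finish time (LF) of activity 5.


LF(activity 5) = deadline - sum of successor durations
Successors: activities 6 through 6 with durations [4]
Sum of successor durations = 4
LF = 25 - 4 = 21

21


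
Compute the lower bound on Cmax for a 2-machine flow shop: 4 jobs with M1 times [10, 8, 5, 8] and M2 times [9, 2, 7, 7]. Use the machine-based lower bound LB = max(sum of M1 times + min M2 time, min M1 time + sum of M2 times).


LB1 = sum(M1 times) + min(M2 times) = 31 + 2 = 33
LB2 = min(M1 times) + sum(M2 times) = 5 + 25 = 30
Lower bound = max(LB1, LB2) = max(33, 30) = 33

33


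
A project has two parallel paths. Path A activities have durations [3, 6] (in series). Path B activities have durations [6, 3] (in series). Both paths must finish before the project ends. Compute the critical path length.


Path A total = 3 + 6 = 9
Path B total = 6 + 3 = 9
Critical path = longest path = max(9, 9) = 9

9


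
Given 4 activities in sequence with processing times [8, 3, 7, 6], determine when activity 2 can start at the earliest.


Activity 2 starts after activities 1 through 1 complete.
Predecessor durations: [8]
ES = 8 = 8

8


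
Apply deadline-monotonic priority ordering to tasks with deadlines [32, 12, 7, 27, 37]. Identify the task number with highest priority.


Sort tasks by relative deadline (ascending):
  Task 3: deadline = 7
  Task 2: deadline = 12
  Task 4: deadline = 27
  Task 1: deadline = 32
  Task 5: deadline = 37
Priority order (highest first): [3, 2, 4, 1, 5]
Highest priority task = 3

3


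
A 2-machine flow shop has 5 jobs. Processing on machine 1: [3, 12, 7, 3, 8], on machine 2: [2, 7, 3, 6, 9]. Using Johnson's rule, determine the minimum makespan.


Apply Johnson's rule:
  Group 1 (a <= b): [(4, 3, 6), (5, 8, 9)]
  Group 2 (a > b): [(2, 12, 7), (3, 7, 3), (1, 3, 2)]
Optimal job order: [4, 5, 2, 3, 1]
Schedule:
  Job 4: M1 done at 3, M2 done at 9
  Job 5: M1 done at 11, M2 done at 20
  Job 2: M1 done at 23, M2 done at 30
  Job 3: M1 done at 30, M2 done at 33
  Job 1: M1 done at 33, M2 done at 35
Makespan = 35

35


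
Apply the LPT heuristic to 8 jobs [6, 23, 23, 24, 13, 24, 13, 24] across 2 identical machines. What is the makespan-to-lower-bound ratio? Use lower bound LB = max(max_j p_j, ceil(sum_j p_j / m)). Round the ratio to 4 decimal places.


LPT order: [24, 24, 24, 23, 23, 13, 13, 6]
Machine loads after assignment: [74, 76]
LPT makespan = 76
Lower bound = max(max_job, ceil(total/2)) = max(24, 75) = 75
Ratio = 76 / 75 = 1.0133

1.0133


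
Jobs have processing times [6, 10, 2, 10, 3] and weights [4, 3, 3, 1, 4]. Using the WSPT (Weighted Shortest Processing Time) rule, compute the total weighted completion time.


Compute p/w ratios and sort ascending (WSPT): [(2, 3), (3, 4), (6, 4), (10, 3), (10, 1)]
Compute weighted completion times:
  Job (p=2,w=3): C=2, w*C=3*2=6
  Job (p=3,w=4): C=5, w*C=4*5=20
  Job (p=6,w=4): C=11, w*C=4*11=44
  Job (p=10,w=3): C=21, w*C=3*21=63
  Job (p=10,w=1): C=31, w*C=1*31=31
Total weighted completion time = 164

164


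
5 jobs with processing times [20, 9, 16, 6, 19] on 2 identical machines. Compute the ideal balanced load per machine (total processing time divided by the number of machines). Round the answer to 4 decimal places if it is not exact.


Total processing time = 20 + 9 + 16 + 6 + 19 = 70
Number of machines = 2
Ideal balanced load = 70 / 2 = 35.0

35.0


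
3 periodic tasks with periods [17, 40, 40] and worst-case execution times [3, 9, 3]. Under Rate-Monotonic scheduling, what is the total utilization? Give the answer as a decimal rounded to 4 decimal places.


Compute individual utilizations (exact fractions):
  Task 1: C/T = 3/17 (approx. 0.1765)
  Task 2: C/T = 9/40 (approx. 0.225)
  Task 3: C/T = 3/40 (approx. 0.075)
Total utilization U = 3/17 + 9/40 + 3/40 = 81/170
Rounded to 4 decimal places: U = 0.4765
RM (Liu & Layland) bound for 3 tasks = 0.779763; compare with U = 81/170 (approx. 0.476471)
U <= bound, so schedulable by RM sufficient condition.

0.4765


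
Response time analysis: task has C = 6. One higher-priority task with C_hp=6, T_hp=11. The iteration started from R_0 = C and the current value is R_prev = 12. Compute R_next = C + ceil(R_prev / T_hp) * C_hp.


R_next = C + ceil(R_prev / T_hp) * C_hp
ceil(12 / 11) = ceil(1.0909) = 2
Interference = 2 * 6 = 12
R_next = 6 + 12 = 18

18


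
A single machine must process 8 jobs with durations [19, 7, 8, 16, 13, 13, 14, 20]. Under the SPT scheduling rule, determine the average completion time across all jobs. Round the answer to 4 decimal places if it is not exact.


Sort jobs by processing time (SPT order): [7, 8, 13, 13, 14, 16, 19, 20]
Compute completion times sequentially:
  Job 1: processing = 7, completes at 7
  Job 2: processing = 8, completes at 15
  Job 3: processing = 13, completes at 28
  Job 4: processing = 13, completes at 41
  Job 5: processing = 14, completes at 55
  Job 6: processing = 16, completes at 71
  Job 7: processing = 19, completes at 90
  Job 8: processing = 20, completes at 110
Sum of completion times = 417
Average completion time = 417/8 = 52.125

52.125


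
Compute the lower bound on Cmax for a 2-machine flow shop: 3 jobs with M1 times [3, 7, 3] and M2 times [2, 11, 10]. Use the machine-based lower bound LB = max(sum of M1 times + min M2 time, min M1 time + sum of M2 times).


LB1 = sum(M1 times) + min(M2 times) = 13 + 2 = 15
LB2 = min(M1 times) + sum(M2 times) = 3 + 23 = 26
Lower bound = max(LB1, LB2) = max(15, 26) = 26

26


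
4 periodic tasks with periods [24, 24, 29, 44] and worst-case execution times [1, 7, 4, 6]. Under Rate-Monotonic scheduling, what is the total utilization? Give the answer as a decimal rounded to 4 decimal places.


Compute individual utilizations (exact fractions):
  Task 1: C/T = 1/24 (approx. 0.0417)
  Task 2: C/T = 7/24 (approx. 0.2917)
  Task 3: C/T = 4/29 (approx. 0.1379)
  Task 4: C/T = 6/44 = 3/22 (approx. 0.1364)
Total utilization U = 1/24 + 7/24 + 4/29 + 3/22 = 1163/1914
Rounded to 4 decimal places: U = 0.6076
RM (Liu & Layland) bound for 4 tasks = 0.756828; compare with U = 1163/1914 (approx. 0.607628)
U <= bound, so schedulable by RM sufficient condition.

0.6076


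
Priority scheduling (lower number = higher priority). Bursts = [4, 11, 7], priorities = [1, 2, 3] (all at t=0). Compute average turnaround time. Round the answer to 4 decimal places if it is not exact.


Sort by priority (ascending = highest first):
Order: [(1, 4), (2, 11), (3, 7)]
Completion times:
  Priority 1, burst=4, C=4
  Priority 2, burst=11, C=15
  Priority 3, burst=7, C=22
Average turnaround = 41/3 = 13.6667

13.6667


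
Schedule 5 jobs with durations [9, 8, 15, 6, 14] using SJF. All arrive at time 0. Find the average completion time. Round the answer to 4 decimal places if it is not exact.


SJF order (ascending): [6, 8, 9, 14, 15]
Completion times:
  Job 1: burst=6, C=6
  Job 2: burst=8, C=14
  Job 3: burst=9, C=23
  Job 4: burst=14, C=37
  Job 5: burst=15, C=52
Average completion = 132/5 = 26.4

26.4


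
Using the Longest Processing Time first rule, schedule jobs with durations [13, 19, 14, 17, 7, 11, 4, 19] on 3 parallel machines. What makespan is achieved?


Sort jobs in decreasing order (LPT): [19, 19, 17, 14, 13, 11, 7, 4]
Assign each job to the least loaded machine:
  Machine 1: jobs [19, 13], load = 32
  Machine 2: jobs [19, 11, 7], load = 37
  Machine 3: jobs [17, 14, 4], load = 35
Makespan = max load = 37

37


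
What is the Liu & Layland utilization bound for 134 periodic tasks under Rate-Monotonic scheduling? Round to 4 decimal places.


Compute 2^(1/134) = 1.0051861419
Subtract 1: 1.0051861419 - 1 = 0.0051861419
Multiply by n: 134 * 0.0051861419 = 0.6949430146
Round to 4 dp: 0.6949

0.6949


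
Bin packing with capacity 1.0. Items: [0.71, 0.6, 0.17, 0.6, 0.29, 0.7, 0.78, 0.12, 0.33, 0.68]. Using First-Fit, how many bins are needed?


Place items sequentially using First-Fit:
  Item 0.71 -> new Bin 1
  Item 0.6 -> new Bin 2
  Item 0.17 -> Bin 1 (now 0.88)
  Item 0.6 -> new Bin 3
  Item 0.29 -> Bin 2 (now 0.89)
  Item 0.7 -> new Bin 4
  Item 0.78 -> new Bin 5
  Item 0.12 -> Bin 1 (now 1.0)
  Item 0.33 -> Bin 3 (now 0.93)
  Item 0.68 -> new Bin 6
Total bins used = 6

6


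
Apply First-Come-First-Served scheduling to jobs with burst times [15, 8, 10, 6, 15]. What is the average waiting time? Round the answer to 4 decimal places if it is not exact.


FCFS order (as given): [15, 8, 10, 6, 15]
Waiting times:
  Job 1: wait = 0
  Job 2: wait = 15
  Job 3: wait = 23
  Job 4: wait = 33
  Job 5: wait = 39
Sum of waiting times = 110
Average waiting time = 110/5 = 22.0

22.0


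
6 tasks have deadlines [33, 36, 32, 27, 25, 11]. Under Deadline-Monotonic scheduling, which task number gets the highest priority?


Sort tasks by relative deadline (ascending):
  Task 6: deadline = 11
  Task 5: deadline = 25
  Task 4: deadline = 27
  Task 3: deadline = 32
  Task 1: deadline = 33
  Task 2: deadline = 36
Priority order (highest first): [6, 5, 4, 3, 1, 2]
Highest priority task = 6

6


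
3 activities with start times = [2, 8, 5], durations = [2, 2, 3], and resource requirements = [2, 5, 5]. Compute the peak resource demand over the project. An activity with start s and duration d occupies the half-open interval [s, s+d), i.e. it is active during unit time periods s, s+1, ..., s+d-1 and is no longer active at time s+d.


Each activity i is active on [start_i, start_i + duration_i).
Compute total resource usage per time slot:
  t=0: active resources = [], total = 0
  t=1: active resources = [], total = 0
  t=2: active resources = [2], total = 2
  t=3: active resources = [2], total = 2
  t=4: active resources = [], total = 0
  t=5: active resources = [5], total = 5
  t=6: active resources = [5], total = 5
  t=7: active resources = [5], total = 5
  t=8: active resources = [5], total = 5
  t=9: active resources = [5], total = 5
Peak resource demand = 5

5


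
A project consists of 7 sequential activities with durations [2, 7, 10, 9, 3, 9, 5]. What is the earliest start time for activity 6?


Activity 6 starts after activities 1 through 5 complete.
Predecessor durations: [2, 7, 10, 9, 3]
ES = 2 + 7 + 10 + 9 + 3 = 31

31


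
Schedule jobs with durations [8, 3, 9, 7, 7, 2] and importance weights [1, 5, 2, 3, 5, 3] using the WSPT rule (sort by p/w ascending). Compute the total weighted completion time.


Compute p/w ratios and sort ascending (WSPT): [(3, 5), (2, 3), (7, 5), (7, 3), (9, 2), (8, 1)]
Compute weighted completion times:
  Job (p=3,w=5): C=3, w*C=5*3=15
  Job (p=2,w=3): C=5, w*C=3*5=15
  Job (p=7,w=5): C=12, w*C=5*12=60
  Job (p=7,w=3): C=19, w*C=3*19=57
  Job (p=9,w=2): C=28, w*C=2*28=56
  Job (p=8,w=1): C=36, w*C=1*36=36
Total weighted completion time = 239

239


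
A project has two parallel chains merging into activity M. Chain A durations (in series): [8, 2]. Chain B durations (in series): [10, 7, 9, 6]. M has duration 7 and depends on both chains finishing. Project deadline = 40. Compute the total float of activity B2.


Forward pass: ES(B2) = sum of predecessors on chain B = 10
EF = ES + duration = 10 + 7 = 17
Backward pass: LF(M) = deadline = 40; LS(M) = 40 - 7 = 33
LF(B2) = LS(M) - sum(successors on chain B) = 33 - 15 = 18
LS = LF - duration = 18 - 7 = 11
Total float = LS - ES = 11 - 10 = 1

1


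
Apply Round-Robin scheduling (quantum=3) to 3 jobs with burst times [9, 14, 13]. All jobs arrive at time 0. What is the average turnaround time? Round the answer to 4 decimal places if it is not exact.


Time quantum = 3
Execution trace:
  J1 runs 3 units, time = 3
  J2 runs 3 units, time = 6
  J3 runs 3 units, time = 9
  J1 runs 3 units, time = 12
  J2 runs 3 units, time = 15
  J3 runs 3 units, time = 18
  J1 runs 3 units, time = 21
  J2 runs 3 units, time = 24
  J3 runs 3 units, time = 27
  J2 runs 3 units, time = 30
  J3 runs 3 units, time = 33
  J2 runs 2 units, time = 35
  J3 runs 1 units, time = 36
Finish times: [21, 35, 36]
Average turnaround = 92/3 = 30.6667

30.6667


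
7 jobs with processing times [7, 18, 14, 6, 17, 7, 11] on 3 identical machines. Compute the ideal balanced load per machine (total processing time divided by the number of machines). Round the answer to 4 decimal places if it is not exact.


Total processing time = 7 + 18 + 14 + 6 + 17 + 7 + 11 = 80
Number of machines = 3
Ideal balanced load = 80 / 3 = 26.6667

26.6667


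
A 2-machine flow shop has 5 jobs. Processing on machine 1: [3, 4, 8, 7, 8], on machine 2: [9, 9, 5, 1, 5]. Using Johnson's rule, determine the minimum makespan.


Apply Johnson's rule:
  Group 1 (a <= b): [(1, 3, 9), (2, 4, 9)]
  Group 2 (a > b): [(3, 8, 5), (5, 8, 5), (4, 7, 1)]
Optimal job order: [1, 2, 3, 5, 4]
Schedule:
  Job 1: M1 done at 3, M2 done at 12
  Job 2: M1 done at 7, M2 done at 21
  Job 3: M1 done at 15, M2 done at 26
  Job 5: M1 done at 23, M2 done at 31
  Job 4: M1 done at 30, M2 done at 32
Makespan = 32

32


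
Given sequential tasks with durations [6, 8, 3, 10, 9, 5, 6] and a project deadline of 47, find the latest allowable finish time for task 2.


LF(activity 2) = deadline - sum of successor durations
Successors: activities 3 through 7 with durations [3, 10, 9, 5, 6]
Sum of successor durations = 33
LF = 47 - 33 = 14

14


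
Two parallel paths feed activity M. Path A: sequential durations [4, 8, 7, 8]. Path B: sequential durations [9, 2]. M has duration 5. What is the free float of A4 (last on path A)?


ES(A4) = sum of predecessors on chain A = 19
EF(A4) = ES + duration = 19 + 8 = 27
Successor of A4 is M. ES(M) = max(sum(A), sum(B)) = max(27, 11) = 27
Free float = ES(successor) - EF(current) = 27 - 27 = 0

0


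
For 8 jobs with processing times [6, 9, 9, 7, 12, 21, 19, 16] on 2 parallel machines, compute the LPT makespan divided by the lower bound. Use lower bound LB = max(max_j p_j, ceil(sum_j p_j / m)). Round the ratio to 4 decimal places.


LPT order: [21, 19, 16, 12, 9, 9, 7, 6]
Machine loads after assignment: [49, 50]
LPT makespan = 50
Lower bound = max(max_job, ceil(total/2)) = max(21, 50) = 50
Ratio = 50 / 50 = 1.0

1.0


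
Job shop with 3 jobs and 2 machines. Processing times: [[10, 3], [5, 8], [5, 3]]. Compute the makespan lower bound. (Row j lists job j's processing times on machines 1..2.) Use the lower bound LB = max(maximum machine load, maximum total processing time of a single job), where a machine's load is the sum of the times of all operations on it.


Machine loads:
  Machine 1: 10 + 5 + 5 = 20
  Machine 2: 3 + 8 + 3 = 14
Max machine load = 20
Job totals:
  Job 1: 13
  Job 2: 13
  Job 3: 8
Max job total = 13
Lower bound = max(20, 13) = 20

20


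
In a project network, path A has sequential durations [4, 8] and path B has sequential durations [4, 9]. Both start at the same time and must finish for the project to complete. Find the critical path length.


Path A total = 4 + 8 = 12
Path B total = 4 + 9 = 13
Critical path = longest path = max(12, 13) = 13

13


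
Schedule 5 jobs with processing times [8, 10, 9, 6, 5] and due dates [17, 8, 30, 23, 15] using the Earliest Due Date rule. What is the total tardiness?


Sort by due date (EDD order): [(10, 8), (5, 15), (8, 17), (6, 23), (9, 30)]
Compute completion times and tardiness:
  Job 1: p=10, d=8, C=10, tardiness=max(0,10-8)=2
  Job 2: p=5, d=15, C=15, tardiness=max(0,15-15)=0
  Job 3: p=8, d=17, C=23, tardiness=max(0,23-17)=6
  Job 4: p=6, d=23, C=29, tardiness=max(0,29-23)=6
  Job 5: p=9, d=30, C=38, tardiness=max(0,38-30)=8
Total tardiness = 22

22


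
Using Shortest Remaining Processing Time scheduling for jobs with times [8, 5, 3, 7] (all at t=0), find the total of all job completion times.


Since all jobs arrive at t=0, SRPT equals SPT ordering.
SPT order: [3, 5, 7, 8]
Completion times:
  Job 1: p=3, C=3
  Job 2: p=5, C=8
  Job 3: p=7, C=15
  Job 4: p=8, C=23
Total completion time = 3 + 8 + 15 + 23 = 49

49


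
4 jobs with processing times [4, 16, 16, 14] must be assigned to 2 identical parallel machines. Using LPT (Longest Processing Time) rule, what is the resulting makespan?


Sort jobs in decreasing order (LPT): [16, 16, 14, 4]
Assign each job to the least loaded machine:
  Machine 1: jobs [16, 14], load = 30
  Machine 2: jobs [16, 4], load = 20
Makespan = max load = 30

30


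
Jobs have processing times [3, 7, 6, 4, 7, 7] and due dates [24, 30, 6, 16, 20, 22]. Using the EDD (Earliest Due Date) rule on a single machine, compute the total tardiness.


Sort by due date (EDD order): [(6, 6), (4, 16), (7, 20), (7, 22), (3, 24), (7, 30)]
Compute completion times and tardiness:
  Job 1: p=6, d=6, C=6, tardiness=max(0,6-6)=0
  Job 2: p=4, d=16, C=10, tardiness=max(0,10-16)=0
  Job 3: p=7, d=20, C=17, tardiness=max(0,17-20)=0
  Job 4: p=7, d=22, C=24, tardiness=max(0,24-22)=2
  Job 5: p=3, d=24, C=27, tardiness=max(0,27-24)=3
  Job 6: p=7, d=30, C=34, tardiness=max(0,34-30)=4
Total tardiness = 9

9


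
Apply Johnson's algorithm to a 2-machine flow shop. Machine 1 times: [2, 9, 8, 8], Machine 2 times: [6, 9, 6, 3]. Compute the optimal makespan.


Apply Johnson's rule:
  Group 1 (a <= b): [(1, 2, 6), (2, 9, 9)]
  Group 2 (a > b): [(3, 8, 6), (4, 8, 3)]
Optimal job order: [1, 2, 3, 4]
Schedule:
  Job 1: M1 done at 2, M2 done at 8
  Job 2: M1 done at 11, M2 done at 20
  Job 3: M1 done at 19, M2 done at 26
  Job 4: M1 done at 27, M2 done at 30
Makespan = 30

30


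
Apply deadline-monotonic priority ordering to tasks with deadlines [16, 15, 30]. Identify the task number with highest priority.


Sort tasks by relative deadline (ascending):
  Task 2: deadline = 15
  Task 1: deadline = 16
  Task 3: deadline = 30
Priority order (highest first): [2, 1, 3]
Highest priority task = 2

2


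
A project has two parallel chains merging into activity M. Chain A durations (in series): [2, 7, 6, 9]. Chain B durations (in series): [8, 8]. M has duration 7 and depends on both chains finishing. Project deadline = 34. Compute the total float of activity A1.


Forward pass: ES(A1) = sum of predecessors on chain A = 0
EF = ES + duration = 0 + 2 = 2
Backward pass: LF(M) = deadline = 34; LS(M) = 34 - 7 = 27
LF(A1) = LS(M) - sum(successors on chain A) = 27 - 22 = 5
LS = LF - duration = 5 - 2 = 3
Total float = LS - ES = 3 - 0 = 3

3


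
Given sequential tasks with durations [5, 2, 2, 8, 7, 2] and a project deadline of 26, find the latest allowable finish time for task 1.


LF(activity 1) = deadline - sum of successor durations
Successors: activities 2 through 6 with durations [2, 2, 8, 7, 2]
Sum of successor durations = 21
LF = 26 - 21 = 5

5


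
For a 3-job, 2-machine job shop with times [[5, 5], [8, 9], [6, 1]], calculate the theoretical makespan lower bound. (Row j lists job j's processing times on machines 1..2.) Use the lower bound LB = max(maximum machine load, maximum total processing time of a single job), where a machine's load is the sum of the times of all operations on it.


Machine loads:
  Machine 1: 5 + 8 + 6 = 19
  Machine 2: 5 + 9 + 1 = 15
Max machine load = 19
Job totals:
  Job 1: 10
  Job 2: 17
  Job 3: 7
Max job total = 17
Lower bound = max(19, 17) = 19

19


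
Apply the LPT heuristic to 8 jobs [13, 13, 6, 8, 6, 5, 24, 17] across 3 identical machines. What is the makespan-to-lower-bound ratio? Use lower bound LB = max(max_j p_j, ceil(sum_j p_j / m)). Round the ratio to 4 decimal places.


LPT order: [24, 17, 13, 13, 8, 6, 6, 5]
Machine loads after assignment: [30, 31, 31]
LPT makespan = 31
Lower bound = max(max_job, ceil(total/3)) = max(24, 31) = 31
Ratio = 31 / 31 = 1.0

1.0


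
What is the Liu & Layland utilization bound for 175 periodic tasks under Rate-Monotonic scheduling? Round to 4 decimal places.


Compute 2^(1/175) = 1.0039686955
Subtract 1: 1.0039686955 - 1 = 0.0039686955
Multiply by n: 175 * 0.0039686955 = 0.6945217125
Round to 4 dp: 0.6945

0.6945


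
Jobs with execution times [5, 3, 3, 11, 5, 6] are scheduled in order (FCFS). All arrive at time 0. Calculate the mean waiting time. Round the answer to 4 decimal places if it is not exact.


FCFS order (as given): [5, 3, 3, 11, 5, 6]
Waiting times:
  Job 1: wait = 0
  Job 2: wait = 5
  Job 3: wait = 8
  Job 4: wait = 11
  Job 5: wait = 22
  Job 6: wait = 27
Sum of waiting times = 73
Average waiting time = 73/6 = 12.1667

12.1667


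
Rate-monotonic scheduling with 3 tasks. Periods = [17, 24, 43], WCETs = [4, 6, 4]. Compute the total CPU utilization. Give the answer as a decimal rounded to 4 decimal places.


Compute individual utilizations (exact fractions):
  Task 1: C/T = 4/17 (approx. 0.2353)
  Task 2: C/T = 6/24 = 1/4 (approx. 0.25)
  Task 3: C/T = 4/43 (approx. 0.093)
Total utilization U = 4/17 + 1/4 + 4/43 = 1691/2924
Rounded to 4 decimal places: U = 0.5783
RM (Liu & Layland) bound for 3 tasks = 0.779763; compare with U = 1691/2924 (approx. 0.578317)
U <= bound, so schedulable by RM sufficient condition.

0.5783


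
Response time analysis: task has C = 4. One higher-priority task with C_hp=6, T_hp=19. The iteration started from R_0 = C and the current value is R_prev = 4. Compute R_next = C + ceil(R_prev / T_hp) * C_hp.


R_next = C + ceil(R_prev / T_hp) * C_hp
ceil(4 / 19) = ceil(0.2105) = 1
Interference = 1 * 6 = 6
R_next = 4 + 6 = 10

10


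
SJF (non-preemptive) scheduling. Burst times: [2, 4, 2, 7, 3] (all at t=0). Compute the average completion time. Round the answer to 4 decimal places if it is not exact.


SJF order (ascending): [2, 2, 3, 4, 7]
Completion times:
  Job 1: burst=2, C=2
  Job 2: burst=2, C=4
  Job 3: burst=3, C=7
  Job 4: burst=4, C=11
  Job 5: burst=7, C=18
Average completion = 42/5 = 8.4

8.4


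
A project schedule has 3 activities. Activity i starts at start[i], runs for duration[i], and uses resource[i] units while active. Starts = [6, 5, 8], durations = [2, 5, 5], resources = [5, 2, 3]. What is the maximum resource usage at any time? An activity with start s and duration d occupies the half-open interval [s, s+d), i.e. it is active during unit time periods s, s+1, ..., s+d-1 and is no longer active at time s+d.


Each activity i is active on [start_i, start_i + duration_i).
Compute total resource usage per time slot:
  t=0: active resources = [], total = 0
  t=1: active resources = [], total = 0
  t=2: active resources = [], total = 0
  t=3: active resources = [], total = 0
  t=4: active resources = [], total = 0
  t=5: active resources = [2], total = 2
  t=6: active resources = [5, 2], total = 7
  t=7: active resources = [5, 2], total = 7
  t=8: active resources = [2, 3], total = 5
  t=9: active resources = [2, 3], total = 5
  t=10: active resources = [3], total = 3
  t=11: active resources = [3], total = 3
  t=12: active resources = [3], total = 3
Peak resource demand = 7

7
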